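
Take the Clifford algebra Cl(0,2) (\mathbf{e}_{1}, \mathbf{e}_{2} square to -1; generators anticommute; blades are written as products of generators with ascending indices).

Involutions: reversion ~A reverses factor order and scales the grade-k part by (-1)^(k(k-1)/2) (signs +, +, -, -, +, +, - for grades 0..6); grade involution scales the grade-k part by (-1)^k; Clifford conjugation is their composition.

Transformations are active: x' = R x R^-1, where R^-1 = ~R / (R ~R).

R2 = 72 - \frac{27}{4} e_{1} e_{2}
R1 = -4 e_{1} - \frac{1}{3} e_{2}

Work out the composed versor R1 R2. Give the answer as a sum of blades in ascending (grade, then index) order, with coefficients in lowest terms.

Distribute over the terms of R1 (each basis-blade product reordered to ascending indices, repeated generators contracted through their squares):
(-4 e_{1}) R2 = -288 e_{1} - 27 e_{2}
(-\frac{1}{3} e_{2}) R2 = \frac{9}{4} e_{1} - 24 e_{2}
Summing the partial products and collecting blades:
Answer: -\frac{1143}{4} e_{1} - 51 e_{2}


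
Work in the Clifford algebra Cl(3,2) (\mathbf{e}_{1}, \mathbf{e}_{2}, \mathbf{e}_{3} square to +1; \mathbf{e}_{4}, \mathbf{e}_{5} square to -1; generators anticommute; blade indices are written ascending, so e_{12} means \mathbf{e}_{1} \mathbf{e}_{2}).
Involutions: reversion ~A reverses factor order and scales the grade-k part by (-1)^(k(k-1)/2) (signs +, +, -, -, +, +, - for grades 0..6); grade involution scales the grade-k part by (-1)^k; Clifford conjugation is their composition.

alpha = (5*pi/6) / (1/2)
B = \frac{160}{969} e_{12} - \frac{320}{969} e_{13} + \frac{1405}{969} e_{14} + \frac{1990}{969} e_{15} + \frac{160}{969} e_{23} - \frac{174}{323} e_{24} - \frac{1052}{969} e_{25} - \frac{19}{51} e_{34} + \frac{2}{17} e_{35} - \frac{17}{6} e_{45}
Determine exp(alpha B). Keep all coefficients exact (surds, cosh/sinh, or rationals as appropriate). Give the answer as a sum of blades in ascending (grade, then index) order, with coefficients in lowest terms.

B^2 term by term: the squares give (\frac{160}{969})^2*(e_{12})^2 + (-\frac{320}{969})^2*(e_{13})^2 + (\frac{1405}{969})^2*(e_{14})^2 + (\frac{1990}{969})^2*(e_{15})^2 + (\frac{160}{969})^2*(e_{23})^2 + (-\frac{174}{323})^2*(e_{24})^2 + (-\frac{1052}{969})^2*(e_{25})^2 + (-\frac{19}{51})^2*(e_{34})^2 + (\frac{2}{17})^2*(e_{35})^2 + (-\frac{17}{6})^2*(e_{45})^2 = \frac{25600}{938961}*(-1) + \frac{102400}{938961}*(-1) + \frac{1974025}{938961}*(+1) + \frac{3960100}{938961}*(+1) + \frac{25600}{938961}*(-1) + \frac{30276}{104329}*(+1) + \frac{1106704}{938961}*(+1) + \frac{361}{2601}*(+1) + \frac{4}{289}*(+1) + \frac{289}{36}*(-1) = -\frac{1}{4} (each basis 2-blade squares to minus the product of its generators' squares); cross terms between blades sharing an index anticommute and cancel; the commuting (index-disjoint) pairs give grade-4 terms 2*c*c'*(blade product), which cancel blade by blade — e_{1234}: -\frac{320}{2601} - \frac{37120}{104329} + \frac{449600}{938961} = 0; e_{1235}: \frac{640}{16473} - \frac{673280}{938961} + \frac{636800}{938961} = 0; e_{1245}: -\frac{160}{171} + \frac{2956120}{938961} - \frac{230840}{104329} = 0; e_{1345}: \frac{320}{171} - \frac{5620}{16473} - \frac{3980}{2601} = 0; e_{2345}: -\frac{160}{171} + \frac{696}{5491} + \frac{2104}{2601} = 0 — confirming B is simple. So B^2 = -\frac{1}{4}.
B^2 = -\frac{1}{4} — a negative square means the series sums to a rotation: l = \frac{1}{2}, alpha*l = \frac{5 \pi}{6}, so exp(alpha B) = cos(\frac{5 \pi}{6}) + (sin(\frac{5 \pi}{6})/(\frac{1}{2}))*B = - \frac{\sqrt{3}}{2} + (1)*B.
Answer: - \frac{\sqrt{3}}{2} + \frac{160}{969} e_{12} - \frac{320}{969} e_{13} + \frac{1405}{969} e_{14} + \frac{1990}{969} e_{15} + \frac{160}{969} e_{23} - \frac{174}{323} e_{24} - \frac{1052}{969} e_{25} - \frac{19}{51} e_{34} + \frac{2}{17} e_{35} - \frac{17}{6} e_{45}


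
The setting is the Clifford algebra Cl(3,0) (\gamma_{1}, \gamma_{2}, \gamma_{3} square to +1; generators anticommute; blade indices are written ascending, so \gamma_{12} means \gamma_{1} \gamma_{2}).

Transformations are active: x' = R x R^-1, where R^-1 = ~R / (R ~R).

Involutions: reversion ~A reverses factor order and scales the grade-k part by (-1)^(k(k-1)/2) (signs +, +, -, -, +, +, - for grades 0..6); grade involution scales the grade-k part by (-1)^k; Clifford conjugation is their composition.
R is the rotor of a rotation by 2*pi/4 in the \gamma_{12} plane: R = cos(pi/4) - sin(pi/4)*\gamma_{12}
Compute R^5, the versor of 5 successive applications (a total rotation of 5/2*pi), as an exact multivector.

Because a rotor carries half the rotation angle, composing 5 copies of this \gamma_{12}-plane rotor multiplies the phase: 5*(pi/4) = \frac{5 \pi}{4}, hence R^5 = cos(\frac{5 \pi}{4}) - sin(\frac{5 \pi}{4})*\gamma_{12}.
cos(\frac{5 \pi}{4}) = - \frac{\sqrt{2}}{2} and sin(\frac{5 \pi}{4}) = - \frac{\sqrt{2}}{2}, so R^5 = - \frac{\sqrt{2}}{2} + \frac{\sqrt{2}}{2} \gamma_{12}. The net rotation is 1/2*pi (after discarding 1 full turn, each of which contributes a factor -1 to the rotor); the rotor keeps the half-angle phase exactly.
Answer: - \frac{\sqrt{2}}{2} + \frac{\sqrt{2}}{2} \gamma_{12}


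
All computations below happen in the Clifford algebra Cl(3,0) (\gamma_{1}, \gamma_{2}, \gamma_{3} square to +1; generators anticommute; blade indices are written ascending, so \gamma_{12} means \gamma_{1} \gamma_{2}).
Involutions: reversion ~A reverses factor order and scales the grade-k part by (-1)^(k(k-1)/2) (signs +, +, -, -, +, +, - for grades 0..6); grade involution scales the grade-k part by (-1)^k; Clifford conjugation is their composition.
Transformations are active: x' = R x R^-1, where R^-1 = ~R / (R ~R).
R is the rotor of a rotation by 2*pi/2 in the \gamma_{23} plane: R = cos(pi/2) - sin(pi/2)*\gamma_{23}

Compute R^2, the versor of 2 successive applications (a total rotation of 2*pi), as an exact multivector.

Half-angle bookkeeping: 2 applications in \gamma_{23} add up to rotor phase 2*pi/2 = \pi, so R^2 = cos(\pi) - sin(\pi)*\gamma_{23}.
cos(\pi) = -1 and sin(\pi) = 0, so R^2 = -1. The total rotation 2*pi is 1 full turn, so every vector returns to itself, yet the rotor is -1, on the OTHER sheet of the double cover (an odd number of 2*pi turns).
Answer: -1


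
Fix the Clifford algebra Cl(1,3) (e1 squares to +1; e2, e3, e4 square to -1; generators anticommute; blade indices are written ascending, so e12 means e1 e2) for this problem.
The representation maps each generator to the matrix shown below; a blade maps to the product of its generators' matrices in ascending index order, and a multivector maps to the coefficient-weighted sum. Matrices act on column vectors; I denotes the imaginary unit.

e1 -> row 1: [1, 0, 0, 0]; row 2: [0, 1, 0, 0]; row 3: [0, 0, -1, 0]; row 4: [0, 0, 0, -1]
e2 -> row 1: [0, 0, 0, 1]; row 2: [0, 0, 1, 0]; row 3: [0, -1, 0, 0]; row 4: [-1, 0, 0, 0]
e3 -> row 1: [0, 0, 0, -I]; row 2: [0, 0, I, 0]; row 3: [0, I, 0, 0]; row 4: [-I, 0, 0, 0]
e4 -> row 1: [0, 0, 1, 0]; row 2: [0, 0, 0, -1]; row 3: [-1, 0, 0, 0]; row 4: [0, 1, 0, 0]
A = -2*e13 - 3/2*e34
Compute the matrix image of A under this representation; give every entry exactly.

Bivector images (products of the table entries): rho(e13) = rho(e1)rho(e3) = row 1: [0, 0, 0, -I]; row 2: [0, 0, I, 0]; row 3: [0, -I, 0, 0]; row 4: [I, 0, 0, 0]; rho(e34) = rho(e3)rho(e4) = row 1: [0, -I, 0, 0]; row 2: [-I, 0, 0, 0]; row 3: [0, 0, 0, -I]; row 4: [0, 0, -I, 0].
M = (-2)*rho(e13) + (-3/2)*rho(e34), summed entrywise:
Answer: row 1: [0, 3*I/2, 0, 2*I]; row 2: [3*I/2, 0, -2*I, 0]; row 3: [0, 2*I, 0, 3*I/2]; row 4: [-2*I, 0, 3*I/2, 0]


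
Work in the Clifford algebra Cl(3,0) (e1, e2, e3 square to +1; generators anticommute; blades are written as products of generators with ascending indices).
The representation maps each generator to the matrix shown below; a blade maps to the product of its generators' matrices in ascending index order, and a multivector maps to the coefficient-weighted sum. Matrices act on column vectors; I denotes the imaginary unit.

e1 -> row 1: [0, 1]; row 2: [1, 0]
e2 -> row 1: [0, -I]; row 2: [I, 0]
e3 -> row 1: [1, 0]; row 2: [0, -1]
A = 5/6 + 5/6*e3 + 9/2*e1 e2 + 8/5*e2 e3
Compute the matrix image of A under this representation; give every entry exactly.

Bivector images (products of the table entries): rho(e1 e2) = rho(e1)rho(e2) = row 1: [I, 0]; row 2: [0, -I]; rho(e2 e3) = rho(e2)rho(e3) = row 1: [0, I]; row 2: [I, 0].
M = (5/6)*1 + (5/6)*rho(e3) + (9/2)*rho(e1 e2) + (8/5)*rho(e2 e3), summed entrywise (1 is the identity matrix):
Answer: row 1: [5/3 + 9*I/2, 8*I/5]; row 2: [8*I/5, -9*I/2]


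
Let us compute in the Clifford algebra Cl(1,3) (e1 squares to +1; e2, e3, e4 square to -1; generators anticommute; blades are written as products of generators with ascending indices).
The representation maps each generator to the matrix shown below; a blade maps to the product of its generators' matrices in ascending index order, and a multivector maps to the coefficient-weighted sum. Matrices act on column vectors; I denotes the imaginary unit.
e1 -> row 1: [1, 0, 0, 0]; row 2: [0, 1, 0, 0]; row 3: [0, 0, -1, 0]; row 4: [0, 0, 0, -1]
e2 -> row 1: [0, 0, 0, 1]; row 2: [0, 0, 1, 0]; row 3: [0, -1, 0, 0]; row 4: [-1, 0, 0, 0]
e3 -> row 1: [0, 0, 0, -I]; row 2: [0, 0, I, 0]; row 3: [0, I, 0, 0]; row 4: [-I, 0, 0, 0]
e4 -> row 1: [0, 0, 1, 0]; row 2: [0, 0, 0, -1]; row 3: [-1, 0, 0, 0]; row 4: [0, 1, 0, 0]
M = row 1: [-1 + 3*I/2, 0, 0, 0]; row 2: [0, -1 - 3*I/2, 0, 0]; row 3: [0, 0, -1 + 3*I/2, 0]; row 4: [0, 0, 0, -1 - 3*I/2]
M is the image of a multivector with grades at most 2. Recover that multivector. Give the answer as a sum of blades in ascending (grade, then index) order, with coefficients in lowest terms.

Method: the blade images are trace-orthogonal — tr(rho(e_A) rho(e_B)^-1) = 4 if A = B and 0 otherwise — and rho(e_A)^-1 = (e_A)^2 * rho(e_A) with (e_A)^2 = +1 or -1, so the coefficient of e_A in the preimage is (e_A)^2 * tr(M rho(e_A))/4.
Nonzero projections over blades of grade <= 2: 1: (1)^2 = +1, tr(M 1) = -4, coefficient -1; e2 e3: (e2 e3)^2 = -1, tr(M rho(e2 e3)) = 6, coefficient -3/2. Every other blade of grade <= 2 projects to 0.
Answer: -1 - 3/2*e2 e3


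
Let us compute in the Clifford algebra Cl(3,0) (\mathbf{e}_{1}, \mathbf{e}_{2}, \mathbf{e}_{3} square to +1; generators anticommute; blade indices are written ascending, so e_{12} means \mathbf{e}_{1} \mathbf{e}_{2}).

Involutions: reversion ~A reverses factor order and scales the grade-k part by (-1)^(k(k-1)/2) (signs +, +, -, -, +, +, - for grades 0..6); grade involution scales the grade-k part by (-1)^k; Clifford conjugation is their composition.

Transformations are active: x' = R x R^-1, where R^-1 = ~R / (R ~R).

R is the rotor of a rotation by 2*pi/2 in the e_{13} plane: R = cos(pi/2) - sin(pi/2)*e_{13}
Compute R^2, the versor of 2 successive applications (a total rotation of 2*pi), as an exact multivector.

Because a rotor carries half the rotation angle, composing 2 copies of this e_{13}-plane rotor multiplies the phase: 2*(pi/2) = \pi, hence R^2 = cos(\pi) - sin(\pi)*e_{13}.
cos(\pi) = -1 and sin(\pi) = 0, so R^2 = -1. The total rotation 2*pi is 1 full turn, so every vector returns to itself, yet the rotor is -1, on the OTHER sheet of the double cover (an odd number of 2*pi turns).
Answer: -1


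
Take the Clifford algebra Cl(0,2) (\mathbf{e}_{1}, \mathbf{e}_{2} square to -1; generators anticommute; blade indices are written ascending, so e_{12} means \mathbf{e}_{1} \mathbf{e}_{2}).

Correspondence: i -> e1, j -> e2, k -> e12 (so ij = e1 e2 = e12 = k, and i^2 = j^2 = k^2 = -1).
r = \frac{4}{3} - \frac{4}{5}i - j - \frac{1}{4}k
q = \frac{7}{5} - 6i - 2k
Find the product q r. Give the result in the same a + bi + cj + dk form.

In blades: q = \frac{7}{5} - 6 e_{1} - 2 e_{12}, r = \frac{4}{3} - \frac{4}{5} e_{1} - e_{2} - \frac{1}{4} e_{12}.
Distribute q over r term by term (generator squares from the signature, products reordered to ascending indices): (\frac{7}{5})*r = \frac{28}{15} - \frac{28}{25} e_{1} - \frac{7}{5} e_{2} - \frac{7}{20} e_{12}; (-6 e_{1})*r = -\frac{24}{5} - 8 e_{1} - \frac{3}{2} e_{2} + 6 e_{12}; (-2 e_{12})*r = -\frac{1}{2} - 2 e_{1} + \frac{8}{5} e_{2} - \frac{8}{3} e_{12}.
Sum: -\frac{103}{30} - \frac{278}{25} e_{1} - \frac{13}{10} e_{2} + \frac{179}{60} e_{12}; translating back through the correspondence:
Answer: -\frac{103}{30} - \frac{278}{25}i - \frac{13}{10}j + \frac{179}{60}k


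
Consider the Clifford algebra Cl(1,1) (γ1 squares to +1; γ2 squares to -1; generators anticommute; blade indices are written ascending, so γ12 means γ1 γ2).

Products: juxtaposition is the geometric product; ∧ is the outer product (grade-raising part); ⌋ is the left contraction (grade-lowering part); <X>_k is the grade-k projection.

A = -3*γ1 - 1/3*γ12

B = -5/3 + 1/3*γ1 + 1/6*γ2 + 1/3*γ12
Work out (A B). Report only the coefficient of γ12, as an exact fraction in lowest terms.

step 1: -10/9 + 91/18*γ1 - 8/9*γ2 + 1/18*γ12
Answer: 1/18


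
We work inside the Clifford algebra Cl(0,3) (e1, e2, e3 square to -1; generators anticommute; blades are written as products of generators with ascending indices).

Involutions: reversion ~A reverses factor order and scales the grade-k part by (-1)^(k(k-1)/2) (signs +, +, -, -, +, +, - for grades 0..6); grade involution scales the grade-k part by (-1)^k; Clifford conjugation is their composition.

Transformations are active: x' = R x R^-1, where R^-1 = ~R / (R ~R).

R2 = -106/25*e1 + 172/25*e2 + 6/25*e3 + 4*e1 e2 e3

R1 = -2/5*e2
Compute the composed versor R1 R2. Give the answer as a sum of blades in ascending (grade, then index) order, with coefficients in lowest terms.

Distribute over the terms of R1 (each basis-blade product reordered to ascending indices, repeated generators contracted through their squares):
(-2/5*e2) R2 = 344/125 - 212/125*e1 e2 - 8/5*e1 e3 - 12/125*e2 e3
Answer: 344/125 - 212/125*e1 e2 - 8/5*e1 e3 - 12/125*e2 e3


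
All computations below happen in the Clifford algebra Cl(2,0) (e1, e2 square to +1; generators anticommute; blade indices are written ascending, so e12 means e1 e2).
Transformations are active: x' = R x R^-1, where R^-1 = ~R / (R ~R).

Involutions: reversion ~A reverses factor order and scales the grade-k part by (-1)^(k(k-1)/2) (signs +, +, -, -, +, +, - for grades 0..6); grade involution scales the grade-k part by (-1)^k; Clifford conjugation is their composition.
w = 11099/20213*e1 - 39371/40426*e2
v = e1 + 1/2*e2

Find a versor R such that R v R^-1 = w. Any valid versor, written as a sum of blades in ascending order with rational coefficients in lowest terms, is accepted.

Equal squares first: v^2 = w^2 = 5/4. Then v + w = 31312/20213*e1 - 9579/20213*e2 is a versor taking v to w, provided it is invertible.
Answer: 31312/20213*e1 - 9579/20213*e2


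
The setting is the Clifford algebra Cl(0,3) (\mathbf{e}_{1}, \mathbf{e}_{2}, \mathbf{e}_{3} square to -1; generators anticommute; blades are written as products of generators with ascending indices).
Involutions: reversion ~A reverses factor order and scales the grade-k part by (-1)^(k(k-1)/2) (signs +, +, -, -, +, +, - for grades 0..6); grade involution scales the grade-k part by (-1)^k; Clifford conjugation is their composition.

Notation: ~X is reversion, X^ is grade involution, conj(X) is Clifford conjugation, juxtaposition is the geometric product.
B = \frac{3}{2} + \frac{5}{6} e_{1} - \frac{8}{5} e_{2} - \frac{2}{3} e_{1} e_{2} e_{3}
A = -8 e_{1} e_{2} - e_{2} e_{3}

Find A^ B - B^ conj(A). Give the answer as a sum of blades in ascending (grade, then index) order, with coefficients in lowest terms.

first term: -\frac{202}{15} e_{1} - \frac{20}{3} e_{2} - \frac{56}{15} e_{3} - 12 e_{1} e_{2} - \frac{3}{2} e_{2} e_{3} - \frac{5}{6} e_{1} e_{2} e_{3}
second term: \frac{182}{15} e_{1} + \frac{20}{3} e_{2} - \frac{104}{15} e_{3} + 12 e_{1} e_{2} + \frac{3}{2} e_{2} e_{3} - \frac{5}{6} e_{1} e_{2} e_{3}
Answer: -\frac{128}{5} e_{1} - \frac{40}{3} e_{2} + \frac{16}{5} e_{3} - 24 e_{1} e_{2} - 3 e_{2} e_{3}


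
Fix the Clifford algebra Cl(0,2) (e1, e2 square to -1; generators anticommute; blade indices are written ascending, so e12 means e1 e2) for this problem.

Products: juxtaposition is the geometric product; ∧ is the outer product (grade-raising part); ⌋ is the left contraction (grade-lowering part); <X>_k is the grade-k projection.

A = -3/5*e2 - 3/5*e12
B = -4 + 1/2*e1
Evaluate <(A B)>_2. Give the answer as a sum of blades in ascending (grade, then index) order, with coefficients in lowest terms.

step 1: 21/10*e2 + 27/10*e12
step 2: 27/10*e12
Answer: 27/10*e12


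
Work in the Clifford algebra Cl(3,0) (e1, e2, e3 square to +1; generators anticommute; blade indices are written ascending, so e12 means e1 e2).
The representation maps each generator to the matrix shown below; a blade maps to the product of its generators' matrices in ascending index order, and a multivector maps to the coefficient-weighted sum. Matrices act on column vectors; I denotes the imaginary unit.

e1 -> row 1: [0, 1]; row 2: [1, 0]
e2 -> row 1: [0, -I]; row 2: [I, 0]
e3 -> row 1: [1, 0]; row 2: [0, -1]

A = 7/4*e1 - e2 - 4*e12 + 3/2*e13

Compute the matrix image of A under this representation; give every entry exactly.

Bivector images (products of the table entries): rho(e12) = rho(e1)rho(e2) = row 1: [I, 0]; row 2: [0, -I]; rho(e13) = rho(e1)rho(e3) = row 1: [0, -1]; row 2: [1, 0].
M = (7/4)*rho(e1) + (-1)*rho(e2) + (-4)*rho(e12) + (3/2)*rho(e13), summed entrywise:
Answer: row 1: [-4*I, 1/4 + I]; row 2: [13/4 - I, 4*I]


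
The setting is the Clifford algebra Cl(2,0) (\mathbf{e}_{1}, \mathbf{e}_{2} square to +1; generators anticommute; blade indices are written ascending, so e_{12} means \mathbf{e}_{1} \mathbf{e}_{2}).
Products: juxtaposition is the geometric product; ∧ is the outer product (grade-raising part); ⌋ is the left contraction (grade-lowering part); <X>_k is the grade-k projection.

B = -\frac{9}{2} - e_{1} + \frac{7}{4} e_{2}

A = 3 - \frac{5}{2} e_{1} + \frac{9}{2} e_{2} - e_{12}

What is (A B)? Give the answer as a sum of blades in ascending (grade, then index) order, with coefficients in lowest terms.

step 1: -\frac{25}{8} + \frac{13}{2} e_{1} - 16 e_{2} + \frac{37}{8} e_{12}
Answer: -\frac{25}{8} + \frac{13}{2} e_{1} - 16 e_{2} + \frac{37}{8} e_{12}


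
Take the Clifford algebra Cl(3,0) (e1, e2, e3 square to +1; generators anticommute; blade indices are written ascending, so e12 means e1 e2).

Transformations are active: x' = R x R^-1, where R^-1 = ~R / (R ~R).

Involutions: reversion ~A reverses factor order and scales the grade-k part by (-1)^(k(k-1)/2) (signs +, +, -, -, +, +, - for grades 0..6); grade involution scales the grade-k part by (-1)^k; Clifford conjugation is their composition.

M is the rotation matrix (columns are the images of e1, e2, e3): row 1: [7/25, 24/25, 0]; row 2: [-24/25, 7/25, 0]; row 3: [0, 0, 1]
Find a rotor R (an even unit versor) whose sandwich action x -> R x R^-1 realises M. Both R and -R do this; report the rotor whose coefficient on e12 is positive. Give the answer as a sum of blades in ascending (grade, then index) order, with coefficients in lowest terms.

Method: write R = a + b12*e12 + b13*e13 + b23*e23 with a^2 + b12^2 + b13^2 + b23^2 = 1 (so R^-1 = ~R). Expanding the columns R e_j ~R gives tr M = 4a^2 - 1 and, from the antisymmetric part, M21 - M12 = -4a*b12, M13 - M31 = 4a*b13, M32 - M23 = -4a*b23.
Here tr M = 39/25, so a^2 = (1 + tr M)/4 = 16/25 and a = ±4/5. Taking a = 4/5: M21 - M12 = -48/25, M13 - M31 = 0, M32 - M23 = 0, giving b12 = 3/5, b13 = 0, b23 = 0, i.e. R = 4/5 + 3/5*e12.
Its e12 coefficient is already positive.
Answer: 4/5 + 3/5*e12. Recall the cover is two-to-one: with M of trace 39/25, both preimages act alike, and the stated e12 sign chooses the sheet.


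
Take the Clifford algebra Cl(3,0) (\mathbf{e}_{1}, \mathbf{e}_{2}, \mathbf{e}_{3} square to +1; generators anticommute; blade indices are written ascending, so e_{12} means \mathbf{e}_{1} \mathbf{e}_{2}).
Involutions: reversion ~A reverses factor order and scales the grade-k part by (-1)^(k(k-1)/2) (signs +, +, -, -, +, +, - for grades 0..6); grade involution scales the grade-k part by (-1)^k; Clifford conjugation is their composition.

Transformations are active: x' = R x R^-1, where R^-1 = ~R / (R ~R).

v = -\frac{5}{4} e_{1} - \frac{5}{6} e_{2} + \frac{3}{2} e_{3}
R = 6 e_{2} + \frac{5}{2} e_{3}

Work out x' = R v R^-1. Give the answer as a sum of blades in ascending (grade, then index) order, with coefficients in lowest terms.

~R = 6 e_{2} + \frac{5}{2} e_{3}, and R ~R = \frac{169}{4}, so R^-1 = ~R / (\frac{169}{4}).
R v = -\frac{5}{4} + \frac{15}{2} e_{12} + \frac{25}{8} e_{13} + \frac{133}{12} e_{23}
Answer: \frac{5}{4} e_{1} + \frac{485}{1014} e_{2} - \frac{557}{338} e_{3}


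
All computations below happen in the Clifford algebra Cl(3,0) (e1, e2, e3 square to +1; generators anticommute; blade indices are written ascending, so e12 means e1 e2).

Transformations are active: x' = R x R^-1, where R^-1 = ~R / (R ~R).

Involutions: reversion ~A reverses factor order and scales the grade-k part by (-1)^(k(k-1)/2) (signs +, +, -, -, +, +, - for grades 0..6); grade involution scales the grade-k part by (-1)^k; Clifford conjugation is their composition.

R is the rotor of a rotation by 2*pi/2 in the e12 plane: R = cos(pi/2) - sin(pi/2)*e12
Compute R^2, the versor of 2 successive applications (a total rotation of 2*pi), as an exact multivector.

Rotor phase runs at HALF the rotation angle; powers of one rotor simply add phase, so after 2 steps in e12 the phase is 2*pi/2 = pi and R^2 = cos(pi) - sin(pi)*e12.
cos(pi) = -1 and sin(pi) = 0, so R^2 = -1. The total rotation 2*pi is 1 full turn, so every vector returns to itself, yet the rotor is -1, on the OTHER sheet of the double cover (an odd number of 2*pi turns).
Answer: -1


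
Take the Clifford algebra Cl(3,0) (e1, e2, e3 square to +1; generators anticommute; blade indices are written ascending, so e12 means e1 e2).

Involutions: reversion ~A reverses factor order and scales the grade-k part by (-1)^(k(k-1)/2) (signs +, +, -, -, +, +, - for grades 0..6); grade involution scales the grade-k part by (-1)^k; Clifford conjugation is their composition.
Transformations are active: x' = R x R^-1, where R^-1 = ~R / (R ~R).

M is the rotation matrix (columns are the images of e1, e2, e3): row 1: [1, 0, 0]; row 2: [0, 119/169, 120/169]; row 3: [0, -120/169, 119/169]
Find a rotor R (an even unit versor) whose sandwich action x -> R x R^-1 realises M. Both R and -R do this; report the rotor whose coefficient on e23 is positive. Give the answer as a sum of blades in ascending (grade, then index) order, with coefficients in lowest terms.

Method: write R = a + b12*e12 + b13*e13 + b23*e23 with a^2 + b12^2 + b13^2 + b23^2 = 1 (so R^-1 = ~R). Expanding the columns R e_j ~R gives tr M = 4a^2 - 1 and, from the antisymmetric part, M21 - M12 = -4a*b12, M13 - M31 = 4a*b13, M32 - M23 = -4a*b23.
Here tr M = 407/169, so a^2 = (1 + tr M)/4 = 144/169 and a = ±12/13. Taking a = 12/13: M21 - M12 = 0, M13 - M31 = 0, M32 - M23 = -240/169, giving b12 = 0, b13 = 0, b23 = 5/13, i.e. R = 12/13 + 5/13*e23.
Its e23 coefficient is already positive.
Answer: 12/13 + 5/13*e23. Uniqueness: Spin(3) -> SO(3) maps R and -R to the same rotation of trace 407/169; fixing the sign of the e23 coefficient removes the ambiguity.


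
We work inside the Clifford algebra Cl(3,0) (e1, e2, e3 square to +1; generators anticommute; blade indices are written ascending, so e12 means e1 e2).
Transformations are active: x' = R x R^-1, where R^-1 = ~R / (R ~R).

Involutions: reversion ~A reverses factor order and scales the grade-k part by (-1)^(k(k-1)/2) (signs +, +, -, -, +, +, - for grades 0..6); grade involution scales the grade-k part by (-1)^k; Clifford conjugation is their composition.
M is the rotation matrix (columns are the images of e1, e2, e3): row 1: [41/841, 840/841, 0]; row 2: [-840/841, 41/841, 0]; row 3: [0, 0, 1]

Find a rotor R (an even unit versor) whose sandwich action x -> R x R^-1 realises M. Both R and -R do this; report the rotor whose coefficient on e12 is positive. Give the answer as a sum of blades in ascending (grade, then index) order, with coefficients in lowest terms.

Method: write R = a + b12*e12 + b13*e13 + b23*e23 with a^2 + b12^2 + b13^2 + b23^2 = 1 (so R^-1 = ~R). Expanding the columns R e_j ~R gives tr M = 4a^2 - 1 and, from the antisymmetric part, M21 - M12 = -4a*b12, M13 - M31 = 4a*b13, M32 - M23 = -4a*b23.
Here tr M = 923/841, so a^2 = (1 + tr M)/4 = 441/841 and a = ±21/29. Taking a = 21/29: M21 - M12 = -1680/841, M13 - M31 = 0, M32 - M23 = 0, giving b12 = 20/29, b13 = 0, b23 = 0, i.e. R = 21/29 + 20/29*e12.
Its e12 coefficient is already positive.
Answer: 21/29 + 20/29*e12. Recall the cover is two-to-one: with M of trace 923/841, both preimages act alike, and the stated e12 sign chooses the sheet.


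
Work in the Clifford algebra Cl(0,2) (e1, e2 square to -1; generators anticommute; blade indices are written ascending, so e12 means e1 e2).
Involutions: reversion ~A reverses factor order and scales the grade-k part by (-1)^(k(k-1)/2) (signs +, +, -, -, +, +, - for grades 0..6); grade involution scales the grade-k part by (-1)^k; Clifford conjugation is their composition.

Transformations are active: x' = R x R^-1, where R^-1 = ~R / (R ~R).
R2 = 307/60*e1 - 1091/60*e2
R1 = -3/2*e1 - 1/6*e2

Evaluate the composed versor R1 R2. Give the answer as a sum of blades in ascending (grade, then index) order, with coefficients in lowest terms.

Distribute over the terms of R1 (each basis-blade product reordered to ascending indices, repeated generators contracted through their squares):
(-3/2*e1) R2 = 307/40 + 1091/40*e12
(-1/6*e2) R2 = -1091/360 + 307/360*e12
Summing the partial products and collecting blades:
Answer: 209/45 + 5063/180*e12


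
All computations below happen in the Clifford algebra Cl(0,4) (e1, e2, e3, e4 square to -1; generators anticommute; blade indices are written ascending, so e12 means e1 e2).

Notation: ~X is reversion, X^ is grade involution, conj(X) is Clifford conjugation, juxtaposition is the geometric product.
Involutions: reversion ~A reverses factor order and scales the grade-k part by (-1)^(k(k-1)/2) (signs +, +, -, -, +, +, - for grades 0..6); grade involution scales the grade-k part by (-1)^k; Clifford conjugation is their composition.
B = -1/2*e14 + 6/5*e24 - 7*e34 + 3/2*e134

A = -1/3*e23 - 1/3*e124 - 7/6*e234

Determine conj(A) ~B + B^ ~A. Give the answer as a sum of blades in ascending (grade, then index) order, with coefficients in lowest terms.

first term: -2/5*e1 + 8*e2 + 7/5*e3 + 7/4*e12 - 1/2*e23 - 7/3*e24 - 2/5*e34 - 35/12*e123 + 1/2*e124 + 1/6*e1234
second term: -2/5*e1 + 8*e2 + 7/5*e3 + 7/4*e12 - 1/2*e23 - 7/3*e24 - 2/5*e34 + 35/12*e123 - 1/2*e124 - 1/6*e1234
Answer: -4/5*e1 + 16*e2 + 14/5*e3 + 7/2*e12 - e23 - 14/3*e24 - 4/5*e34


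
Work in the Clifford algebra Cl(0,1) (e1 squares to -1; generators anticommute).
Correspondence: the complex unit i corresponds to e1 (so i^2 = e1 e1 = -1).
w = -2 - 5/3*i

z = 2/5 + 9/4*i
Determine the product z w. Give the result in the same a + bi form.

In blades: z = 2/5 + 9/4*e1, w = -2 - 5/3*e1.
Distribute z over w term by term (generator squares from the signature, products reordered to ascending indices): (2/5)*w = -4/5 - 2/3*e1; (9/4*e1)*w = 15/4 - 9/2*e1.
Sum: 59/20 - 31/6*e1; translating back through the correspondence:
Answer: 59/20 - 31/6*i


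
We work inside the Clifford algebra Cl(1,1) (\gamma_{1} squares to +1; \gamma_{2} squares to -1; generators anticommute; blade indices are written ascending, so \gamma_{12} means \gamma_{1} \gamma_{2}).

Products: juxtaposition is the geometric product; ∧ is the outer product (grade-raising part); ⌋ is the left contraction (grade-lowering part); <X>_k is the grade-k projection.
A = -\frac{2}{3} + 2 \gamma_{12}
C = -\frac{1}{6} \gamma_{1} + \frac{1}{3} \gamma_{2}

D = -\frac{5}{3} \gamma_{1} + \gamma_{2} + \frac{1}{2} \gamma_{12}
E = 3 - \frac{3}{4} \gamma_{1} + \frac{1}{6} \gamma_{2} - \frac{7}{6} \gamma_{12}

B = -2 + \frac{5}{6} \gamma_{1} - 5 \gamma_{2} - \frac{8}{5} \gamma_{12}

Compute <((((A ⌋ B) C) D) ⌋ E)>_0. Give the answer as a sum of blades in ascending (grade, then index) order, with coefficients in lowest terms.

step 1: -\frac{28}{15} - \frac{5}{9} \gamma_{1} + \frac{10}{3} \gamma_{2} + \frac{16}{15} \gamma_{12}
step 2: -\frac{55}{54} - \frac{2}{45} \gamma_{1} - \frac{4}{9} \gamma_{2} + \frac{10}{27} \gamma_{12}
step 3: \frac{19}{27} + \frac{179}{162} \gamma_{1} - \frac{343}{810} \gamma_{2} - \frac{233}{180} \gamma_{12}
step 4: \frac{2783}{972} - \frac{41}{1215} \gamma_{1} - \frac{1139}{972} \gamma_{2} - \frac{133}{162} \gamma_{12}
step 5: \frac{2783}{972}
Answer: \frac{2783}{972}


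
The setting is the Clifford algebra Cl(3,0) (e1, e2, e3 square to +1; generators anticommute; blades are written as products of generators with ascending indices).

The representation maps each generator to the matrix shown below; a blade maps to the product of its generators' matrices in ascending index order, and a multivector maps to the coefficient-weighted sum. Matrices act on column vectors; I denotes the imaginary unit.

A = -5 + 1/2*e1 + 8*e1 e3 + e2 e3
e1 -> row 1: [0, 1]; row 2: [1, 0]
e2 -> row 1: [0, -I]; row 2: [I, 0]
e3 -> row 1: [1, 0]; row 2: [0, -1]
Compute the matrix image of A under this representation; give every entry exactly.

Bivector images (products of the table entries): rho(e1 e3) = rho(e1)rho(e3) = row 1: [0, -1]; row 2: [1, 0]; rho(e2 e3) = rho(e2)rho(e3) = row 1: [0, I]; row 2: [I, 0].
M = (-5)*1 + (1/2)*rho(e1) + (8)*rho(e1 e3) + (1)*rho(e2 e3), summed entrywise (1 is the identity matrix):
Answer: row 1: [-5, -15/2 + I]; row 2: [17/2 + I, -5]


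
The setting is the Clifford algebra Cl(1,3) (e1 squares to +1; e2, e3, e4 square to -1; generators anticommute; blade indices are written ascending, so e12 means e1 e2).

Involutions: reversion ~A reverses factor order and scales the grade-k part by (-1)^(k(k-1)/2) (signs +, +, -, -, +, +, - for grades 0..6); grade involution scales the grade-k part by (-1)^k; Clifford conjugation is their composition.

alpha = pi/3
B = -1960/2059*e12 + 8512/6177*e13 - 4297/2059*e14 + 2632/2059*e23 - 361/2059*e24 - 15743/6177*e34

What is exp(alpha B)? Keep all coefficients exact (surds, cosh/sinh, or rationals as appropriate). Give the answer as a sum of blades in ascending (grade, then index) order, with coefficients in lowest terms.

B^2 term by term: the squares give (-1960/2059)^2*(e12)^2 + (8512/6177)^2*(e13)^2 + (-4297/2059)^2*(e14)^2 + (2632/2059)^2*(e23)^2 + (-361/2059)^2*(e24)^2 + (-15743/6177)^2*(e34)^2 = 3841600/4239481*(+1) + 72454144/38155329*(+1) + 18464209/4239481*(+1) + 6927424/4239481*(-1) + 130321/4239481*(-1) + 247842049/38155329*(-1) = -1 (each basis 2-blade squares to minus the product of its generators' squares); cross terms between blades sharing an index anticommute and cancel; the commuting (index-disjoint) pairs give grade-4 terms 2*c*c'*(blade product), which cancel blade by blade — e1234: 61712560/12718443 + 6145664/12718443 - 22619408/4239481 = 0 — confirming B is simple. So B^2 = -1.
B^2 = -1 — B^2 < 0, so the exponential closes trigonometrically: l = 1, alpha*l = pi/3, so exp(alpha B) = cos(pi/3) + (sin(pi/3)/1)*B = 1/2 + (sqrt(3)/2)*B.
Answer: 1/2 - 980*sqrt(3)/2059*e12 + 4256*sqrt(3)/6177*e13 - 4297*sqrt(3)/4118*e14 + 1316*sqrt(3)/2059*e23 - 361*sqrt(3)/4118*e24 - 15743*sqrt(3)/12354*e34


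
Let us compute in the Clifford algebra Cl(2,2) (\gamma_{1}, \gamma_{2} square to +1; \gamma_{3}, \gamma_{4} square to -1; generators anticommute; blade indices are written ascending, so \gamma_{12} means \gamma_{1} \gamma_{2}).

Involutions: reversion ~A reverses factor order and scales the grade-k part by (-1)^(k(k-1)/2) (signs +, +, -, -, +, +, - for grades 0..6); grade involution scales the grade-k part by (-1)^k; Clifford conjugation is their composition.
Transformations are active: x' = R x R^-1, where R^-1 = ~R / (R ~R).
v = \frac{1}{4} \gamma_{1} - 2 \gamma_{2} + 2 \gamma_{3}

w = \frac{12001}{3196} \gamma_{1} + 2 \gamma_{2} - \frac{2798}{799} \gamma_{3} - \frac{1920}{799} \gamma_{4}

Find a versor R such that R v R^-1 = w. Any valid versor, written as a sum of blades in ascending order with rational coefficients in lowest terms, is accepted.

Why this works: both vectors square to \frac{1}{16}, so q(v) = q(w) and R = v + w = \frac{3200}{799} \gamma_{1} - \frac{1200}{799} \gamma_{3} - \frac{1920}{799} \gamma_{4} carries v to w — its own direction survives, the complement (v - w)/2 flips.
Answer: \frac{3200}{799} \gamma_{1} - \frac{1200}{799} \gamma_{3} - \frac{1920}{799} \gamma_{4}


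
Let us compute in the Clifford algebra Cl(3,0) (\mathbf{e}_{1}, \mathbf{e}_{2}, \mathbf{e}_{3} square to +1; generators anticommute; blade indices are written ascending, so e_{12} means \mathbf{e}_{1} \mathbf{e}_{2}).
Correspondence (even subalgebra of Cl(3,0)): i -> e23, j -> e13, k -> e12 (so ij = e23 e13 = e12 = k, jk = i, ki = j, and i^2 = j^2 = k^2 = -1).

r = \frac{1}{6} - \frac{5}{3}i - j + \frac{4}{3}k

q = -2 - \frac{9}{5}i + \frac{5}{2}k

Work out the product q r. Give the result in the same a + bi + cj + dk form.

In blades: q = -2 + \frac{5}{2} e_{12} - \frac{9}{5} e_{23}, r = \frac{1}{6} + \frac{4}{3} e_{12} - e_{13} - \frac{5}{3} e_{23}.
Distribute q over r term by term (generator squares from the signature, products reordered to ascending indices): (-2)*r = -\frac{1}{3} - \frac{8}{3} e_{12} + 2 e_{13} + \frac{10}{3} e_{23}; (\frac{5}{2} e_{12})*r = -\frac{10}{3} + \frac{5}{12} e_{12} - \frac{25}{6} e_{13} + \frac{5}{2} e_{23}; (-\frac{9}{5} e_{23})*r = -3 + \frac{9}{5} e_{12} + \frac{12}{5} e_{13} - \frac{3}{10} e_{23}.
Sum: -\frac{20}{3} - \frac{9}{20} e_{12} + \frac{7}{30} e_{13} + \frac{83}{15} e_{23}; translating back through the correspondence:
Answer: -\frac{20}{3} + \frac{83}{15}i + \frac{7}{30}j - \frac{9}{20}k


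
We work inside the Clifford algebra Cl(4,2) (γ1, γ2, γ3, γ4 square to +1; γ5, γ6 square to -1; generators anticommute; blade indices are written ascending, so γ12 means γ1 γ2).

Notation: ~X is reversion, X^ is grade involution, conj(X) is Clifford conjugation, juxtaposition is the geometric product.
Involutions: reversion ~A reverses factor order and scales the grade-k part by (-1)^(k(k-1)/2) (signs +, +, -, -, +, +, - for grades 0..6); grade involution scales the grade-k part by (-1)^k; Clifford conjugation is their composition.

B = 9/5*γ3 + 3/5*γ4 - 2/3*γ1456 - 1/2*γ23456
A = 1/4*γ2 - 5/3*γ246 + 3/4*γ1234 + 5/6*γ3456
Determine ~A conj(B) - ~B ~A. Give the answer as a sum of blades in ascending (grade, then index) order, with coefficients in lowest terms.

first term: 5/12*γ2 + 5/9*γ13 - 9/20*γ23 - 3/20*γ24 + γ26 - 5/6*γ35 - 9/20*γ123 + 27/20*γ124 - 10/9*γ125 - 3/8*γ156 - 1/2*γ356 + 3/2*γ456 - 3*γ2346 + 1/2*γ2356 + 1/8*γ3456 + 1/6*γ12456
second term: -5/12*γ2 - 5/9*γ13 - 9/20*γ23 - 3/20*γ24 - γ26 + 5/6*γ35 - 9/20*γ123 + 27/20*γ124 - 10/9*γ125 - 3/8*γ156 - 1/2*γ356 + 3/2*γ456 - 3*γ2346 + 1/2*γ2356 - 1/8*γ3456 + 1/6*γ12456
Answer: 5/6*γ2 + 10/9*γ13 + 2*γ26 - 5/3*γ35 + 1/4*γ3456


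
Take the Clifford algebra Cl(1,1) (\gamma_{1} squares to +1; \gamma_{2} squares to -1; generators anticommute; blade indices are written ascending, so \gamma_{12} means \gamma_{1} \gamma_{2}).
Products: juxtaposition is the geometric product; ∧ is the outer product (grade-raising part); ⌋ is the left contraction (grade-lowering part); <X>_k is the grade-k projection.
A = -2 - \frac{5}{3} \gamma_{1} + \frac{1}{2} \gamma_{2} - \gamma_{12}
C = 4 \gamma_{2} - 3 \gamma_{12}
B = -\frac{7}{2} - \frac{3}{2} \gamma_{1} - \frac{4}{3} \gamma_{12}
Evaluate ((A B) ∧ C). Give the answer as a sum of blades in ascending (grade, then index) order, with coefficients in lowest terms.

step 1: \frac{65}{6} + \frac{49}{6} \gamma_{1} - \frac{37}{36} \gamma_{2} + \frac{83}{12} \gamma_{12}
step 2: \frac{130}{3} \gamma_{2} + \frac{1}{6} \gamma_{12}
Answer: \frac{130}{3} \gamma_{2} + \frac{1}{6} \gamma_{12}


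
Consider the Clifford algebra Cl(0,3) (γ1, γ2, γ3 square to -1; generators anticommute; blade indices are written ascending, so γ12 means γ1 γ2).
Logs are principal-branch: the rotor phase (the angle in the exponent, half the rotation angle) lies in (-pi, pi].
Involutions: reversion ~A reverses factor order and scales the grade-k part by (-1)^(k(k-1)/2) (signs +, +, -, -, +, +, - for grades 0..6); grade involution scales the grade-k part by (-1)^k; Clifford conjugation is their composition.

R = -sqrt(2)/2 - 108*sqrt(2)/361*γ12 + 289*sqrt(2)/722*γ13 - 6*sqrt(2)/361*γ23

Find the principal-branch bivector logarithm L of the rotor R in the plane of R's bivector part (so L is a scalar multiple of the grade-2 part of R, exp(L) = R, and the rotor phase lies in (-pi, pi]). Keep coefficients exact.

The scalar part of R is -sqrt(2)/2, which pins the rotor phase on the principal branch; dividing the bivector part by the sine of that phase recovers the unit plane, and L is the phase times that plane.
Concretely: cos(phase) = -sqrt(2)/2 gives phase = ±3*pi/4, and since phase/sin(phase) is even the sign is immaterial: L = (phase/sin(phase)) * <R>_2 = (3*sqrt(2)*pi/4) * <R>_2.
Answer: -162*pi/361*γ12 + 867*pi/1444*γ13 - 9*pi/361*γ23


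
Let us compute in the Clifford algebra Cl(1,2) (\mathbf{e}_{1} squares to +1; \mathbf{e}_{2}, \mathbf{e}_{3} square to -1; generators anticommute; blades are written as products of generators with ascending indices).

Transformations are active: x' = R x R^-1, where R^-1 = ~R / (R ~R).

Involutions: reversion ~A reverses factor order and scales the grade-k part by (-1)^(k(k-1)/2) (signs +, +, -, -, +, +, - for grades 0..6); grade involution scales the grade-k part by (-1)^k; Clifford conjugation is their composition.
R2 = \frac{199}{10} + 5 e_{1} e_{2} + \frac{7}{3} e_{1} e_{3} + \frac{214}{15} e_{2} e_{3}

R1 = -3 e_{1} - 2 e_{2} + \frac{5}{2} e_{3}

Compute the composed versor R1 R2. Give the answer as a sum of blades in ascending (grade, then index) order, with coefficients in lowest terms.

Distribute over the terms of R1 (each basis-blade product reordered to ascending indices, repeated generators contracted through their squares):
(-3 e_{1}) R2 = -\frac{597}{10} e_{1} - 15 e_{2} - 7 e_{3} - \frac{214}{5} e_{1} e_{2} e_{3}
(-2 e_{2}) R2 = -10 e_{1} - \frac{199}{5} e_{2} + \frac{428}{15} e_{3} + \frac{14}{3} e_{1} e_{2} e_{3}
(\frac{5}{2} e_{3}) R2 = \frac{35}{6} e_{1} + \frac{107}{3} e_{2} + \frac{199}{4} e_{3} + \frac{25}{2} e_{1} e_{2} e_{3}
Summing the partial products and collecting blades:
Answer: -\frac{958}{15} e_{1} - \frac{287}{15} e_{2} + \frac{4277}{60} e_{3} - \frac{769}{30} e_{1} e_{2} e_{3}


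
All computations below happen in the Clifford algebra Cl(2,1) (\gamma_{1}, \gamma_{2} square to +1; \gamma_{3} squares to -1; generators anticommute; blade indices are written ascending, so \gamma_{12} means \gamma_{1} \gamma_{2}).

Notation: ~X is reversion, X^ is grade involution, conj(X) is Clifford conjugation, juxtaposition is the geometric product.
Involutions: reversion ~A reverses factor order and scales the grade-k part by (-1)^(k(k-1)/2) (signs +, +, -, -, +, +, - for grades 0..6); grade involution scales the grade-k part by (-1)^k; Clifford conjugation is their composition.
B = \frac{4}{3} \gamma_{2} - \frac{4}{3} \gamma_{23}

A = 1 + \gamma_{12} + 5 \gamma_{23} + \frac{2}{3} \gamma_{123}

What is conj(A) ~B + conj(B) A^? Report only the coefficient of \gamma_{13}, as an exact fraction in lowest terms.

first term: -\frac{20}{3} - \frac{4}{9} \gamma_{1} + \frac{4}{3} \gamma_{2} + \frac{20}{3} \gamma_{3} - \frac{20}{9} \gamma_{13} + \frac{4}{3} \gamma_{23}
second term: \frac{20}{3} + \frac{4}{9} \gamma_{1} - \frac{4}{3} \gamma_{2} - \frac{20}{3} \gamma_{3} - \frac{20}{9} \gamma_{13} + \frac{4}{3} \gamma_{23}
Answer: -\frac{40}{9}


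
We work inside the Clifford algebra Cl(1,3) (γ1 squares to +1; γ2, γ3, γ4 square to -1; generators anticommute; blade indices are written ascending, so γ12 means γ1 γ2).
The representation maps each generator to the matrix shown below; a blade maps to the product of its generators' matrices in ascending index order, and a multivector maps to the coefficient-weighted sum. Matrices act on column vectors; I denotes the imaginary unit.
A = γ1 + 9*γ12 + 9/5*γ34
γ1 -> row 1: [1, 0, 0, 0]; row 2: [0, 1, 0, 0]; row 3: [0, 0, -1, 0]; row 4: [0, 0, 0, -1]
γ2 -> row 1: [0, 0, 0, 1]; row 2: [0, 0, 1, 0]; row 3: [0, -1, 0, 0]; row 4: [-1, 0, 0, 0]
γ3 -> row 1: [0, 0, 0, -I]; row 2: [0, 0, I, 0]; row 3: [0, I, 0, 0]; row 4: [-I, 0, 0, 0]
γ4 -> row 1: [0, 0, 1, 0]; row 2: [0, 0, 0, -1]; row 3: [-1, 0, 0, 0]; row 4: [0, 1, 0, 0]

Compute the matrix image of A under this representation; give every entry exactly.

Bivector images (products of the table entries): rho(γ12) = rho(γ1)rho(γ2) = row 1: [0, 0, 0, 1]; row 2: [0, 0, 1, 0]; row 3: [0, 1, 0, 0]; row 4: [1, 0, 0, 0]; rho(γ34) = rho(γ3)rho(γ4) = row 1: [0, -I, 0, 0]; row 2: [-I, 0, 0, 0]; row 3: [0, 0, 0, -I]; row 4: [0, 0, -I, 0].
M = (1)*rho(γ1) + (9)*rho(γ12) + (9/5)*rho(γ34), summed entrywise:
Answer: row 1: [1, -9*I/5, 0, 9]; row 2: [-9*I/5, 1, 9, 0]; row 3: [0, 9, -1, -9*I/5]; row 4: [9, 0, -9*I/5, -1]
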